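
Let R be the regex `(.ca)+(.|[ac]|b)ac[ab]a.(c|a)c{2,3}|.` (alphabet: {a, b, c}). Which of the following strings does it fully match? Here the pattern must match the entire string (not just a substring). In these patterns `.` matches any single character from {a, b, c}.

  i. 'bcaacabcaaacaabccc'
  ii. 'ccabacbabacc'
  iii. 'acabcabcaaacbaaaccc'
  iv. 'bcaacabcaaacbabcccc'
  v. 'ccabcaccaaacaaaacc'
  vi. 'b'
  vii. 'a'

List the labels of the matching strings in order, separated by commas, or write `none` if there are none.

i, ii, iii, iv, v, vi, vii

i → match
ii. 'ccabacbabacc' → match
iii → match
iv → match
v → match
vi. 'b' → match
vii. 'a' → match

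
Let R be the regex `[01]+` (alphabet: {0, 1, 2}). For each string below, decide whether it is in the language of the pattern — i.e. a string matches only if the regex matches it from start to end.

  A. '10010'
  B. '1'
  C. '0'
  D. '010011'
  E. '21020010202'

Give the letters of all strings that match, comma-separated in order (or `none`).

A, B, C, D

A → match
B → match
C → match
D → match
E → no match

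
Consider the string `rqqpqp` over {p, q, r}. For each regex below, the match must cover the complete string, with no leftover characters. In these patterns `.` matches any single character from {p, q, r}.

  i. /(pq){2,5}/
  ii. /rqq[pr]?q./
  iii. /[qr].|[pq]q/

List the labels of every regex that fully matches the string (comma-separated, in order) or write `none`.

ii

i → no match — must start with `pq`
ii → match
iii → no match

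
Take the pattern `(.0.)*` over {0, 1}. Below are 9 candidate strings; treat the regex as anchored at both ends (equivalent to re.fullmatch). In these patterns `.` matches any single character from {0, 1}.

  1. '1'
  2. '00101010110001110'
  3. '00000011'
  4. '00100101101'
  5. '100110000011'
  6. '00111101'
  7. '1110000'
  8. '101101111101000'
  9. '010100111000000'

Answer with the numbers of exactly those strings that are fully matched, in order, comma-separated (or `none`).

1 → no match
2 → no match
3 → no match
4 → no match
5 → no match
6 → no match
7 → no match
8 → no match
9 → no match

none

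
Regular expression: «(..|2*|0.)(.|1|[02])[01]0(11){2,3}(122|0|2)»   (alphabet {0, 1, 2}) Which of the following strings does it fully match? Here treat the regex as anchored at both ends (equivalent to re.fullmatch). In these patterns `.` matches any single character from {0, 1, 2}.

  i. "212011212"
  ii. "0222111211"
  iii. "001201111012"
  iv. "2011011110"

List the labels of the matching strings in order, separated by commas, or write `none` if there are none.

i → no match
ii → no match
iii → no match
iv → match

iv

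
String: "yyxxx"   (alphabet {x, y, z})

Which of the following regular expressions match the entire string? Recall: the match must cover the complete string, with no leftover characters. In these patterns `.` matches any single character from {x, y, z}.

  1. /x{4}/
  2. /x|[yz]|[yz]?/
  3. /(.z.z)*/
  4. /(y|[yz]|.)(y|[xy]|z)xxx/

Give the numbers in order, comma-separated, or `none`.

4

1 → no match — must start with "x"
2 → no match
3 → no match
4 → match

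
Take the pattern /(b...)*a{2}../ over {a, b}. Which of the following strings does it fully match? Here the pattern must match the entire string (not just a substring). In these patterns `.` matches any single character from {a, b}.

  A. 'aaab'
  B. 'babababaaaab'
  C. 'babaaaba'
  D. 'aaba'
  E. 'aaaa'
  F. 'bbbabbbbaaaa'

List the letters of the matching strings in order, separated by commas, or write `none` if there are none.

A. 'aaab' → match
B. 'babababaaaab' → match
C. 'babaaaba' → match
D. 'aaba' → match
E. 'aaaa' → match
F. 'bbbabbbbaaaa' → match

A, B, C, D, E, F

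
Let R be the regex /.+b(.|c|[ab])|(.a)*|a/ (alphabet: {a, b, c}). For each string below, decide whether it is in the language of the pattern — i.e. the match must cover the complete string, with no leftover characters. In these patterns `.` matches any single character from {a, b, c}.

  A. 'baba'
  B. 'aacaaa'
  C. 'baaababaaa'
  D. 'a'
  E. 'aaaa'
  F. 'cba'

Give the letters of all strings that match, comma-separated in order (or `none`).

A, B, C, D, E, F

A → match
B → match
C → match
D → match
E → match
F → match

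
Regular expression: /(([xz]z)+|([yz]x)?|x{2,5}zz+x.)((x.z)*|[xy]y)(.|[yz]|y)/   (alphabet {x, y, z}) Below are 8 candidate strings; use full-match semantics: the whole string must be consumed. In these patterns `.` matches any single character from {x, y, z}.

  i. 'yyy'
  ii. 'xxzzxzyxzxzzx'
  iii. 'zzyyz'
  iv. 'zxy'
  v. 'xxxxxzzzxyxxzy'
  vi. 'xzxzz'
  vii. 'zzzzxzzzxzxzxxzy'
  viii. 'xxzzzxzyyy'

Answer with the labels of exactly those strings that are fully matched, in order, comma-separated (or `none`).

i → match
ii → no match
iii → match
iv → match
v → match
vi → match
vii → match
viii → match

i, iii, iv, v, vi, vii, viii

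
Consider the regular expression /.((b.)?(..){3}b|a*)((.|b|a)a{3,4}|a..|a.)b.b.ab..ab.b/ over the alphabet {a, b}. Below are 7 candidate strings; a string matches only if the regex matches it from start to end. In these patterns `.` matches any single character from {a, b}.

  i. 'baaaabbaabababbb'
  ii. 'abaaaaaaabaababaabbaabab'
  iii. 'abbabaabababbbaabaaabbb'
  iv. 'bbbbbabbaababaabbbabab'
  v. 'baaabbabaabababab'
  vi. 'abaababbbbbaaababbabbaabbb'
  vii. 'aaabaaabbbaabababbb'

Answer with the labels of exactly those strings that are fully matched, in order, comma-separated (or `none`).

ii, iii, iv, v, vi, vii

i → no match
ii → match
iii → match
iv → match
v → match
vi → match
vii → match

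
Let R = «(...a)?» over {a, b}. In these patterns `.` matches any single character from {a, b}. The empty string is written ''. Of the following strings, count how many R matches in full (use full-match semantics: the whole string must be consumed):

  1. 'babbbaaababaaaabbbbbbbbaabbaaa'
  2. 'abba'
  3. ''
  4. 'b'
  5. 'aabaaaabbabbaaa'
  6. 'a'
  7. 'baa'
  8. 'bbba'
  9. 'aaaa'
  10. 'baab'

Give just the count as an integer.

4

1 → no match
2. 'abba' → match
3. '' → match
4. 'b' → no match
5 → no match
6. 'a' → no match
7. 'baa' → no match
8. 'bbba' → match
9. 'aaaa' → match
10. 'baab' → no match
Total matched: 4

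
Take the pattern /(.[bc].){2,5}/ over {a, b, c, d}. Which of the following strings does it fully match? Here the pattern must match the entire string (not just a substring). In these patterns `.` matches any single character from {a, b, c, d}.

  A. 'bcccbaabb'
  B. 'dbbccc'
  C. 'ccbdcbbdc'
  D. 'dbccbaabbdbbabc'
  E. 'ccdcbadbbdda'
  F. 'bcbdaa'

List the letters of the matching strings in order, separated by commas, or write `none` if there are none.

A. 'bcccbaabb' → match
B. 'dbbccc' → match
C. 'ccbdcbbdc' → no match
D → match
E. 'ccdcbadbbdda' → no match
F. 'bcbdaa' → no match

A, B, D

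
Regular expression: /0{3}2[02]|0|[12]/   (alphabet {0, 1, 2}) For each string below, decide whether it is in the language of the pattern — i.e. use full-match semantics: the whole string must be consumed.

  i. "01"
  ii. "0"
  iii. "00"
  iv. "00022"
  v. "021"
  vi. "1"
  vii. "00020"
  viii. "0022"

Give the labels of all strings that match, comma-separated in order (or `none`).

ii, iv, vi, vii

i → no match
ii → match
iii → no match
iv → match
v → no match
vi → match
vii → match
viii → no match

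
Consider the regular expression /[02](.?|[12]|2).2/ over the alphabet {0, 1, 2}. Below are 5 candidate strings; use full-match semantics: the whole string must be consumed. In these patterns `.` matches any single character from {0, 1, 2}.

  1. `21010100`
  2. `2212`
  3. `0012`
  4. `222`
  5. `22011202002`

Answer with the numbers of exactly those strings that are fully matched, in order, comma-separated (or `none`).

1 → no match — must end with `2`
2 → match
3 → match
4 → match
5 → no match

2, 3, 4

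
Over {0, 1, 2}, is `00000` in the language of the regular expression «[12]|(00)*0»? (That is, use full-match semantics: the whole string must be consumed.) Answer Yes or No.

Yes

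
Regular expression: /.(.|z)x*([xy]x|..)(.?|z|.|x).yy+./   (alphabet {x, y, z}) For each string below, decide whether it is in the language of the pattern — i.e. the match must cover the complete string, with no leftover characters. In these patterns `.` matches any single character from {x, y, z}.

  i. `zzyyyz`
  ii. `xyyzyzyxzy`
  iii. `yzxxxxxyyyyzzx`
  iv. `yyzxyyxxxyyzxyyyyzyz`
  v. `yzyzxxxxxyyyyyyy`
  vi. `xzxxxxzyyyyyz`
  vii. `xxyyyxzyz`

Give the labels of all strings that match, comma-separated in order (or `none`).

i → no match
ii → no match
iii → no match
iv → no match
v → no match
vi → match
vii → no match

vi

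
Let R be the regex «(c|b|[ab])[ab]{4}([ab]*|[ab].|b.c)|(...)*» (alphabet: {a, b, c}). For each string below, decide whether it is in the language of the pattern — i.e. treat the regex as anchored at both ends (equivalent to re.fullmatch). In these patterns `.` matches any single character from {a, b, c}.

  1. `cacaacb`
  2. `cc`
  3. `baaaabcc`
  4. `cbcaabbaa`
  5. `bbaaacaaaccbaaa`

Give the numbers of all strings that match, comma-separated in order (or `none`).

3, 4, 5

1 → no match
2 → no match
3 → match
4 → match
5 → match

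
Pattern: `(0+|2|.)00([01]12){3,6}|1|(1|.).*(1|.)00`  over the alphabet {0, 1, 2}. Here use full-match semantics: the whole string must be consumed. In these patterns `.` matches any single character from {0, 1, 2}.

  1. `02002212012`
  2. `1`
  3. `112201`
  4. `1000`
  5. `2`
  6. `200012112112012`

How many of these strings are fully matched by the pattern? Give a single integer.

3

1 → no match
2 → match
3 → no match
4 → match
5 → no match
6 → match
Total matched: 3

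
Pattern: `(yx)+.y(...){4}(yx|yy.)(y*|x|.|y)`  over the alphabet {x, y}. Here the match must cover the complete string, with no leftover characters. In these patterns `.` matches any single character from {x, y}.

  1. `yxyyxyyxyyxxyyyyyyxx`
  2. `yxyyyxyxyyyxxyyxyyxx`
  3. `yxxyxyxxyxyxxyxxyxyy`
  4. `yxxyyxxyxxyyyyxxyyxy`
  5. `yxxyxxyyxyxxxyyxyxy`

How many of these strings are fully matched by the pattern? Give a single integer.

1 → match
2 → match
3 → match
4 → match
5 → match
Total matched: 5

5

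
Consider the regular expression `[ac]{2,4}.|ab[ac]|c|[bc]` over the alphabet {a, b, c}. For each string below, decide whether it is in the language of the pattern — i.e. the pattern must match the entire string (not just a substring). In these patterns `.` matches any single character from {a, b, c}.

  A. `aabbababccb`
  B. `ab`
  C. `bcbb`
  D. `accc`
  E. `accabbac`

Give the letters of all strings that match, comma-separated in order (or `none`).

A → no match
B → no match
C → no match
D → match
E → no match

D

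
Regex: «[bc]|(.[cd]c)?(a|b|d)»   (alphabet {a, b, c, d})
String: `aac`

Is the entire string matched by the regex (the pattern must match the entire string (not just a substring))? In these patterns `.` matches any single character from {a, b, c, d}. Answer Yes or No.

No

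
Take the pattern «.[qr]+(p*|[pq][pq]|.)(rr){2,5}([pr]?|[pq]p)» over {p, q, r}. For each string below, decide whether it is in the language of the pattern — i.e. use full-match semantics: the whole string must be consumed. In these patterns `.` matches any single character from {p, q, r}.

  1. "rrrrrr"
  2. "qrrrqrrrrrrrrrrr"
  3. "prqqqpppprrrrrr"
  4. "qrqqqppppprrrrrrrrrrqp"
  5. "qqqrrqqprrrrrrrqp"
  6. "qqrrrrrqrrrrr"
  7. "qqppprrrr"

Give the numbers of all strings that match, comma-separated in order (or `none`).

1, 2, 3, 4, 6, 7

1 → match
2 → match
3 → match
4 → match
5 → no match
6 → match
7 → match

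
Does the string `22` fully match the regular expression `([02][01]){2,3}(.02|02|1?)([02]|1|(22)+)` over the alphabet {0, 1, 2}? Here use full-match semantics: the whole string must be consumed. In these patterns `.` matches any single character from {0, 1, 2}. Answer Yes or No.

No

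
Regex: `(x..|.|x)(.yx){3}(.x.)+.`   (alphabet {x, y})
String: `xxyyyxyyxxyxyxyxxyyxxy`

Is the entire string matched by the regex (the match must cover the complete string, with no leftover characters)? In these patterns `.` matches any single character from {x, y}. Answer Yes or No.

Yes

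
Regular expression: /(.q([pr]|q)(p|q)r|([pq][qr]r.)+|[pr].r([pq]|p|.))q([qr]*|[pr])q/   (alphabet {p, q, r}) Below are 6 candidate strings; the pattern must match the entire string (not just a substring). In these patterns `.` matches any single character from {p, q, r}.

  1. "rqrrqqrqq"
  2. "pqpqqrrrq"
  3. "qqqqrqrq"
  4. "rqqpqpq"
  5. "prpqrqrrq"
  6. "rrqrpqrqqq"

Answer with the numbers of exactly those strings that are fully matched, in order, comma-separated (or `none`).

1 → match
2 → no match
3 → match
4 → no match
5 → no match
6 → no match

1, 3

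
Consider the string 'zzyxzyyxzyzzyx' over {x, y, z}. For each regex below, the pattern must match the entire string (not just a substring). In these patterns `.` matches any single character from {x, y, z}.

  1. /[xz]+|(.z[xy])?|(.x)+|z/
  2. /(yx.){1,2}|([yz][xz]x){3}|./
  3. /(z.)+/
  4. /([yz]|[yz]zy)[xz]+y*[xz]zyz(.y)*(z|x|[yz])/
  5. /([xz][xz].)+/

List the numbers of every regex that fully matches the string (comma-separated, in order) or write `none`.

1 → no match
2 → no match
3 → no match
4 → match
5 → no match

4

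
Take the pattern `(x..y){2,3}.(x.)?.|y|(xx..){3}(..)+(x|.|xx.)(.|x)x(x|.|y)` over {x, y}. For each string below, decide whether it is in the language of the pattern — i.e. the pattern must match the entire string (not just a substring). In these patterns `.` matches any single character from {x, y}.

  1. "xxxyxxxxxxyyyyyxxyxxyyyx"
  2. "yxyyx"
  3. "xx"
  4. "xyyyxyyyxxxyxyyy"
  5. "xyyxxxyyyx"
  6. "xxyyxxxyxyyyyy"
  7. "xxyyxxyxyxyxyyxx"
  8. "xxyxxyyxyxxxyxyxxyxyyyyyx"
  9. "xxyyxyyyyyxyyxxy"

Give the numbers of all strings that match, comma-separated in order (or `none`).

1 → no match
2. "yxyyx" → no match
3. "xx" → no match
4 → no match
5. "xyyxxxyyyx" → no match
6 → match
7 → no match
8 → no match
9 → no match

6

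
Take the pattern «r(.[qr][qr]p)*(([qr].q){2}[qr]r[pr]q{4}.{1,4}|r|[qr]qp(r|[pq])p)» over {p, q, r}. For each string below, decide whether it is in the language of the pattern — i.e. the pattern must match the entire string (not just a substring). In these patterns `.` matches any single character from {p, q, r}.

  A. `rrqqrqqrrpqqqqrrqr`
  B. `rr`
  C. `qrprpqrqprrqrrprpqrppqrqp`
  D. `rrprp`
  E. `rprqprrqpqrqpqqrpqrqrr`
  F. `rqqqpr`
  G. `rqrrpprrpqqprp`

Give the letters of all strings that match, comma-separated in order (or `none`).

A → match
B → match
C → no match — must start with `r`
D → no match
E → no match
F → match
G → match

A, B, F, G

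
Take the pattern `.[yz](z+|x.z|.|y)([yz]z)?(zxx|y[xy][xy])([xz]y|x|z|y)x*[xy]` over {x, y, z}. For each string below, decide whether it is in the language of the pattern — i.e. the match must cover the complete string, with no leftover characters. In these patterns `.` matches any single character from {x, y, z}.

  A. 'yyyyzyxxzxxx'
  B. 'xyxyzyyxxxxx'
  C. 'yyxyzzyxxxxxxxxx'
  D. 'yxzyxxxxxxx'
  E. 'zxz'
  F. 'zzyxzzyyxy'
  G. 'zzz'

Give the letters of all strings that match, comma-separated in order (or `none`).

A. 'yyyyzyxxzxxx' → match
B. 'xyxyzyyxxxxx' → match
C → no match
D. 'yxzyxxxxxxx' → no match
E. 'zxz' → no match
F. 'zzyxzzyyxy' → no match
G. 'zzz' → no match

A, B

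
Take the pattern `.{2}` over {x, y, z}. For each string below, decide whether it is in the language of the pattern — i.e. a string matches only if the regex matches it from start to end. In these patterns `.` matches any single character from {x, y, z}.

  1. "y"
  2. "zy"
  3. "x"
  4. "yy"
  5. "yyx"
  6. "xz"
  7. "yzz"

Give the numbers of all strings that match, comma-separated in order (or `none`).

2, 4, 6

1 → no match
2 → match
3 → no match
4 → match
5 → no match
6 → match
7 → no match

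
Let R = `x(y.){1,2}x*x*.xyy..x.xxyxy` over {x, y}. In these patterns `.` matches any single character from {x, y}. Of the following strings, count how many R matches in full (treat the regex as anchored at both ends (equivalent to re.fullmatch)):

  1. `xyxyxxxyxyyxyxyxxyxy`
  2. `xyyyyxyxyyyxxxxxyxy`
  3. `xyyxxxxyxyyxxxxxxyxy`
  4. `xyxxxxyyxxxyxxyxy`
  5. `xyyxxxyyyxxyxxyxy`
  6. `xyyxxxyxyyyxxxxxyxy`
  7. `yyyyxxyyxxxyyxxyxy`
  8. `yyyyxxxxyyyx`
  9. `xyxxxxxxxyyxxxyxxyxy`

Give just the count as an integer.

7

1 → match
2 → match
3 → match
4 → match
5 → match
6 → match
7 → no match — must start with `xy`
8. `yyyyxxxxyyyx` → no match — must start with `xy`
9 → match
Total matched: 7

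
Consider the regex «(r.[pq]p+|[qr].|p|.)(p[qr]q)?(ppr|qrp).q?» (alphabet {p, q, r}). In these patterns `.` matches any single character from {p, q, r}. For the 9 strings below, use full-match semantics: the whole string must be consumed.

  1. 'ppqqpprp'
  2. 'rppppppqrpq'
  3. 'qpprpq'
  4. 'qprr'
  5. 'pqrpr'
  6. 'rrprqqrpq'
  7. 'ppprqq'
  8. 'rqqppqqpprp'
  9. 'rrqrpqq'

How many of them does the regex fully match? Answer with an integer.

1 → match
2 → match
3 → match
4 → no match
5 → match
6 → match
7 → match
8 → match
9 → match
Total matched: 8

8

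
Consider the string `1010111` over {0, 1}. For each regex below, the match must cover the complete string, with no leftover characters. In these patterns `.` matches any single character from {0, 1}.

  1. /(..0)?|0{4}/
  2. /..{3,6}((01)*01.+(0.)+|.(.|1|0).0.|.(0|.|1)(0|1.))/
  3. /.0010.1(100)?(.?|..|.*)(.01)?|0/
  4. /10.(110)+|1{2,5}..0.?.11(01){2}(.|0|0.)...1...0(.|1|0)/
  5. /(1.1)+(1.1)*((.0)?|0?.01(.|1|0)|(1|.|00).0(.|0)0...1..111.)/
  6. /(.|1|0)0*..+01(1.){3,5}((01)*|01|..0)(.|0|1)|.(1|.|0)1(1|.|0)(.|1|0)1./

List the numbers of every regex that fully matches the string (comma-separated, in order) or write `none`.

6

1 → no match
2 → no match
3 → no match
4 → no match
5 → no match
6 → match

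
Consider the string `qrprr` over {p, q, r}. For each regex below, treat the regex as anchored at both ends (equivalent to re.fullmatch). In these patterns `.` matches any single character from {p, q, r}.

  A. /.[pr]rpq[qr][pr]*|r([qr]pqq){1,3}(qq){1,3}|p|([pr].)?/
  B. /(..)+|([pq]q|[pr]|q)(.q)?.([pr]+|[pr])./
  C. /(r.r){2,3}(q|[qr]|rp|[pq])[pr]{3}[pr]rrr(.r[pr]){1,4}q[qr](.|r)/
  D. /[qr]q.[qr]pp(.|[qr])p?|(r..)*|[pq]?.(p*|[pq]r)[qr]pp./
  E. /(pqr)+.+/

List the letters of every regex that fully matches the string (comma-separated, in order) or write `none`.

B

A → no match
B → match
C → no match — must start with `r`
D → no match
E → no match — must start with `pqr`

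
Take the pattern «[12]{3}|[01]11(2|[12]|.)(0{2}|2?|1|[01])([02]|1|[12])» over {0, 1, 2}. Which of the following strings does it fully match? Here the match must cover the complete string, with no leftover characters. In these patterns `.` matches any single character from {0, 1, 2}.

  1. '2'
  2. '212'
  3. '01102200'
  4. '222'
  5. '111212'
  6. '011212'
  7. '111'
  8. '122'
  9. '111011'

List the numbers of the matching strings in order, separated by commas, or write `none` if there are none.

2, 4, 5, 6, 7, 8, 9

1. '2' → no match
2. '212' → match
3. '01102200' → no match
4. '222' → match
5. '111212' → match
6. '011212' → match
7. '111' → match
8. '122' → match
9. '111011' → match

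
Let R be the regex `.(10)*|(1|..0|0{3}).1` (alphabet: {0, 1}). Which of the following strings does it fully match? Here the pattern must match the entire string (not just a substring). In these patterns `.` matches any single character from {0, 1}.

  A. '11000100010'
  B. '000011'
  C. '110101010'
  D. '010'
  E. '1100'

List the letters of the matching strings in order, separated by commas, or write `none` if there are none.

A → no match
B → no match
C → match
D → match
E → no match

C, D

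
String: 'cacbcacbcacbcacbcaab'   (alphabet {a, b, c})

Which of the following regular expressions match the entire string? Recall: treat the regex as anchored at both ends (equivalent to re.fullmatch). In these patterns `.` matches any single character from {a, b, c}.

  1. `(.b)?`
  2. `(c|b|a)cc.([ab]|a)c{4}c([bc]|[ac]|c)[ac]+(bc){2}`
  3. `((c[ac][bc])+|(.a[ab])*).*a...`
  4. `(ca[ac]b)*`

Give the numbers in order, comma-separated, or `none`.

1 → no match
2 → no match — must end with 'bc'
3 → no match
4 → match

4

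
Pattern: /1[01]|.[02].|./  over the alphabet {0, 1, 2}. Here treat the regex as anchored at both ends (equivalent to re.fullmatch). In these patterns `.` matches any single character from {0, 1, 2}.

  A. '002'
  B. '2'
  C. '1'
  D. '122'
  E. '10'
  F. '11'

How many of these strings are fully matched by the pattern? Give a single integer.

A → match
B → match
C → match
D → match
E → match
F → match
Total matched: 6

6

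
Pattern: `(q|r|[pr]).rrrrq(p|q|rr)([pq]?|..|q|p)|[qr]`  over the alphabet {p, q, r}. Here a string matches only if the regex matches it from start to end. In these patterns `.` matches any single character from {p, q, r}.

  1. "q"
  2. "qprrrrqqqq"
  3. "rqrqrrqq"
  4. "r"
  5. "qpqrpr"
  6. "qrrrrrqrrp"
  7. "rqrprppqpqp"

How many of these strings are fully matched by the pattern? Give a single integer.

1 → match
2 → match
3 → no match
4 → match
5 → no match
6 → match
7 → no match
Total matched: 4

4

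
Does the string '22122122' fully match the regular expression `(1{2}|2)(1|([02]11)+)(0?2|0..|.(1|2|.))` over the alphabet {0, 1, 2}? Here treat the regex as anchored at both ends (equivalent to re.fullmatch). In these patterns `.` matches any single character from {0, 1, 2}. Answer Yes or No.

No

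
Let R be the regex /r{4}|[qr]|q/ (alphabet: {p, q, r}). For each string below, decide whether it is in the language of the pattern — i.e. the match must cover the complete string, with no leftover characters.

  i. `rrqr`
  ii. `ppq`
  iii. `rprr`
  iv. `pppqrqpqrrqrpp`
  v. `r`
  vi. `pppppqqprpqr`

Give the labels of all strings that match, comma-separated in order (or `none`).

i → no match
ii → no match
iii → no match
iv → no match
v → match
vi → no match

v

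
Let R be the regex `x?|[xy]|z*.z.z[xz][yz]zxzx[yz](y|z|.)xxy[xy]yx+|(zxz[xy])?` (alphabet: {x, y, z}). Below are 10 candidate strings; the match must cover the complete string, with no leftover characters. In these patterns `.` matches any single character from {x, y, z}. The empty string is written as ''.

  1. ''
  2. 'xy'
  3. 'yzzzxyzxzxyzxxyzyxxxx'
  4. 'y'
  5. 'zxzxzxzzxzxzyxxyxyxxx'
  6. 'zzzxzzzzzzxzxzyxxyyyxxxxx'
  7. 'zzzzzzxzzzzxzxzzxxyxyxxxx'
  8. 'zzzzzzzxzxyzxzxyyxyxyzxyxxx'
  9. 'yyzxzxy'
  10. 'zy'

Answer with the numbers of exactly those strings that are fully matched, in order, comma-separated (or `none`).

1, 4, 5, 6, 7

1 → match
2 → no match
3 → no match
4 → match
5 → match
6 → match
7 → match
8 → no match
9 → no match
10 → no match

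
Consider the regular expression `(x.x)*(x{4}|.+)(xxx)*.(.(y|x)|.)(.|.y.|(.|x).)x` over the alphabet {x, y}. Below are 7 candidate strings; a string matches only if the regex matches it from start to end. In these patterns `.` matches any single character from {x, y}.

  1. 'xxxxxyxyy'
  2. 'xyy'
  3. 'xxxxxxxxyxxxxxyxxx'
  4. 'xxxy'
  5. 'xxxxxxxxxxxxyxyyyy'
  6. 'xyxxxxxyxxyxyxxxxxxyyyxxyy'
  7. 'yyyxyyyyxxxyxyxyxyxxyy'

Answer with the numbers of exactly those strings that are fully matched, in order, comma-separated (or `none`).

1 → no match — must end with 'x'
2 → no match — must end with 'x'
3 → match
4 → no match — must end with 'x'
5 → no match — must end with 'x'
6 → no match — must end with 'x'
7 → no match — must end with 'x'

3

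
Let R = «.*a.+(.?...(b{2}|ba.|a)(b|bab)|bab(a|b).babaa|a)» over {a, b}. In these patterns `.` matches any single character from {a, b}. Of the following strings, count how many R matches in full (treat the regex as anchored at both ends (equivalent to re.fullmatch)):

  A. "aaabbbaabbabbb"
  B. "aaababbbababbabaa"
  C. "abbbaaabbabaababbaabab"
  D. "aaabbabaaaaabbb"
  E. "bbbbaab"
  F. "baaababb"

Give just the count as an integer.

A → match
B → match
C → match
D → match
E. "bbbbaab" → no match
F. "baaababb" → no match
Total matched: 4

4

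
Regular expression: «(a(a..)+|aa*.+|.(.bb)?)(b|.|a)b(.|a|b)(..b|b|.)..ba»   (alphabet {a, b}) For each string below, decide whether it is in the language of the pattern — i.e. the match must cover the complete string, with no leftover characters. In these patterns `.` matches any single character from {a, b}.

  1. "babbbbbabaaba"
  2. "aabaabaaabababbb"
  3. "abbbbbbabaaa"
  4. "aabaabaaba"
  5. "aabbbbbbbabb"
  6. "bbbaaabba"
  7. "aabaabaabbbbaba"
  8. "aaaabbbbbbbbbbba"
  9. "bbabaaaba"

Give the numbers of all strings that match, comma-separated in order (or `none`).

6, 7, 8

1 → no match
2 → no match — must end with "ba"
3 → no match — must end with "ba"
4 → no match
5 → no match — must end with "ba"
6 → match
7 → match
8 → match
9 → no match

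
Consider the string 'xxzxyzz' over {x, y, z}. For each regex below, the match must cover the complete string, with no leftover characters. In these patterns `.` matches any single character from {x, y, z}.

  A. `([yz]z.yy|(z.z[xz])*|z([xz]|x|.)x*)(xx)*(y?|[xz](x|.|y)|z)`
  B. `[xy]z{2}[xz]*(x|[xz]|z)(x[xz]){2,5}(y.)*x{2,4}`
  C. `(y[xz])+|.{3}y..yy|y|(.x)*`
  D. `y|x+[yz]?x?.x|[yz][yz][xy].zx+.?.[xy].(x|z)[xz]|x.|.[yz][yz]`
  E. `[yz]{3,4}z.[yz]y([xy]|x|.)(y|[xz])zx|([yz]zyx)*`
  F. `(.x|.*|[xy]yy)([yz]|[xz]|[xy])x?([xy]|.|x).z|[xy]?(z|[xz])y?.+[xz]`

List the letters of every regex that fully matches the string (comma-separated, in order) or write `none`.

A → no match
B → no match — must end with 'x'
C → no match
D → no match
E → no match
F → match

F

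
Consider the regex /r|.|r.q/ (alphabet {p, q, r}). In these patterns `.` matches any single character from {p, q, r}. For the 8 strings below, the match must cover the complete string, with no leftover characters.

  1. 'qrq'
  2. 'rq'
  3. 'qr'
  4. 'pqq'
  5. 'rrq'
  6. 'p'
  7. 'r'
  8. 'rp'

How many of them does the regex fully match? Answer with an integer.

3

1 → no match
2 → no match
3 → no match
4 → no match
5 → match
6 → match
7 → match
8 → no match
Total matched: 3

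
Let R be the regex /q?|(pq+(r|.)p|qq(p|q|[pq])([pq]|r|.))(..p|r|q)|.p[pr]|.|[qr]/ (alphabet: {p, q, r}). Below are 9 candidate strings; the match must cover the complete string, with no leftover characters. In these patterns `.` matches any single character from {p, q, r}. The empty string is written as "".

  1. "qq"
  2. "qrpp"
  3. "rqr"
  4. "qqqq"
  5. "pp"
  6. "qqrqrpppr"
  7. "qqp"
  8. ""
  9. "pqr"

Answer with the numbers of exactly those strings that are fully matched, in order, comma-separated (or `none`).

1 → no match
2 → no match
3 → no match
4 → no match
5 → no match
6 → no match
7 → no match
8 → match
9 → no match

8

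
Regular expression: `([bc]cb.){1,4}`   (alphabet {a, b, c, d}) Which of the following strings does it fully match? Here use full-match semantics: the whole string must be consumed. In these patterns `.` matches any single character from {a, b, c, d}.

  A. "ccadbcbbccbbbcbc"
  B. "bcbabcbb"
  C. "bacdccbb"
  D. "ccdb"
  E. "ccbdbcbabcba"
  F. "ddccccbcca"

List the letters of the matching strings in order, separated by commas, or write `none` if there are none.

A → no match
B. "bcbabcbb" → match
C. "bacdccbb" → no match
D. "ccdb" → no match
E. "ccbdbcbabcba" → match
F. "ddccccbcca" → no match

B, E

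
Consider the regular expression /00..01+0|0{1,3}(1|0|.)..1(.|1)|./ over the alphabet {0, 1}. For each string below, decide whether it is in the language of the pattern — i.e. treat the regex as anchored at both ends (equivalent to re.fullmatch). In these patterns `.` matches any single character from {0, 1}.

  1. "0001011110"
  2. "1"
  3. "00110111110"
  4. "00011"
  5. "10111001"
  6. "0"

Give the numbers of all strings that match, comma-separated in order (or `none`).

1, 2, 3, 6

1 → match
2 → match
3 → match
4 → no match
5 → no match
6 → match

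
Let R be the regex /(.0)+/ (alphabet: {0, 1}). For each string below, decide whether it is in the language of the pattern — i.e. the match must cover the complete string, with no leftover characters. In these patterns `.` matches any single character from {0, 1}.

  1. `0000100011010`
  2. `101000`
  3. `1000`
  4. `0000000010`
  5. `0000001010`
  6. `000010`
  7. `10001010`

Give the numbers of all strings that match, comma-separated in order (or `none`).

2, 3, 4, 5, 6, 7

1 → no match
2 → match
3 → match
4 → match
5 → match
6 → match
7 → match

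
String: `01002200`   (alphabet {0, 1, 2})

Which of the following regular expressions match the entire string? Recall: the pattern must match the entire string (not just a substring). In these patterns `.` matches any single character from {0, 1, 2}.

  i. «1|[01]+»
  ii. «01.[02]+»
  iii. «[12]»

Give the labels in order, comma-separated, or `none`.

i → no match
ii → match
iii → no match

ii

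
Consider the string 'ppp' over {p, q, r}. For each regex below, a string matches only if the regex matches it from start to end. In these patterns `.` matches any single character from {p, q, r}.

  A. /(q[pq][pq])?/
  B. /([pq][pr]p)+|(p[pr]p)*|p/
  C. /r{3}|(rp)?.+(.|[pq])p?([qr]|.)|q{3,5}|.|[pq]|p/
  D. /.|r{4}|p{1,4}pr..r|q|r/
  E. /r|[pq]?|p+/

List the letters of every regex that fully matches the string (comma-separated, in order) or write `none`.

A → no match
B → match
C → match
D → no match
E → match

B, C, E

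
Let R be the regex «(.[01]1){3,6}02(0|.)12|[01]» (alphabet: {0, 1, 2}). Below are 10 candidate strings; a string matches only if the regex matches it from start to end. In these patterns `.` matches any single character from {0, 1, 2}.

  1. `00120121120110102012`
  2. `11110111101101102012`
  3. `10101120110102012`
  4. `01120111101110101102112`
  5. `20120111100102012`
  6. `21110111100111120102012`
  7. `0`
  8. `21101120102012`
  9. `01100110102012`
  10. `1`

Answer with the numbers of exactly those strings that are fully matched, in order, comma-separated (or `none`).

1 → match
2 → match
3 → match
4 → match
5 → match
6 → match
7. `0` → match
8 → match
9 → match
10. `1` → match

1, 2, 3, 4, 5, 6, 7, 8, 9, 10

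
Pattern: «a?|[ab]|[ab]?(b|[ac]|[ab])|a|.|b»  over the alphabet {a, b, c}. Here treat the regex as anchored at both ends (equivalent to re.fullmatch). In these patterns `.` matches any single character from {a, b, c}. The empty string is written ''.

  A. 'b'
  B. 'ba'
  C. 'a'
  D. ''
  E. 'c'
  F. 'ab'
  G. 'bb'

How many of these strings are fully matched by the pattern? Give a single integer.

7

A → match
B → match
C → match
D → match
E → match
F → match
G → match
Total matched: 7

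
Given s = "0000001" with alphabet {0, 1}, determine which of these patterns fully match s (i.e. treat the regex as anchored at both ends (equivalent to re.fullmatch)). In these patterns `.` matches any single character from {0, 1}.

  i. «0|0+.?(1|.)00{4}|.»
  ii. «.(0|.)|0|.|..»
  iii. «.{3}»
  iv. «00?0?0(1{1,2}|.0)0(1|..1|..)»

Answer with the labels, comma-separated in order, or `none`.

iv

i → no match
ii → no match
iii → no match
iv → match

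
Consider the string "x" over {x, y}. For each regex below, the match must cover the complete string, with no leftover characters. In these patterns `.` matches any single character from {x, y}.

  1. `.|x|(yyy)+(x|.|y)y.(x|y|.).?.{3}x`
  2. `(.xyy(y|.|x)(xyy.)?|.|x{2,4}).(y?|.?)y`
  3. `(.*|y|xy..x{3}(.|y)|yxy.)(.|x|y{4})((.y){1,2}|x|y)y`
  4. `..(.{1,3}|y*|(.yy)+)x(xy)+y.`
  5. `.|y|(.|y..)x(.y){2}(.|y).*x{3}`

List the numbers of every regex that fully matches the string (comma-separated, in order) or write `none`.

1 → match
2 → no match — must end with "y"
3 → no match — must end with "y"
4 → no match
5 → match

1, 5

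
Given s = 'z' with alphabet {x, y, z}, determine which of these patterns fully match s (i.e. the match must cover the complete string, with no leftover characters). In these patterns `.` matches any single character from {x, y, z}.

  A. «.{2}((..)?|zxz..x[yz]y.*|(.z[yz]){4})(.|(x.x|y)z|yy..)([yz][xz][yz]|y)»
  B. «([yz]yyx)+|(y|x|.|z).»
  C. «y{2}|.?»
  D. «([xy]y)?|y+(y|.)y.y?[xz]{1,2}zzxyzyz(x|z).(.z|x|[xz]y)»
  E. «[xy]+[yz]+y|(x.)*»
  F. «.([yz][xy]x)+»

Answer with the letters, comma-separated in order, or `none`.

C

A → no match
B → no match
C → match
D → no match
E → no match
F → no match — must end with 'x'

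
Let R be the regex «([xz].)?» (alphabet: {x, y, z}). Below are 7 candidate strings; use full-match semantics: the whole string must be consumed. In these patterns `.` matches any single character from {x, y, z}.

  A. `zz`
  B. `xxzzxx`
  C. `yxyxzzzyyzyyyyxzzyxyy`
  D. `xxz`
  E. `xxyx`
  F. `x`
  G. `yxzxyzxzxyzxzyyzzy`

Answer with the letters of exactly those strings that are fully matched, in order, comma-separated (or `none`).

A

A → match
B → no match
C → no match
D → no match
E → no match
F → no match
G → no match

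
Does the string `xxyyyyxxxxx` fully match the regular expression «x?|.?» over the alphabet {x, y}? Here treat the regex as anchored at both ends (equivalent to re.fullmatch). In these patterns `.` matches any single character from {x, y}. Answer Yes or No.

No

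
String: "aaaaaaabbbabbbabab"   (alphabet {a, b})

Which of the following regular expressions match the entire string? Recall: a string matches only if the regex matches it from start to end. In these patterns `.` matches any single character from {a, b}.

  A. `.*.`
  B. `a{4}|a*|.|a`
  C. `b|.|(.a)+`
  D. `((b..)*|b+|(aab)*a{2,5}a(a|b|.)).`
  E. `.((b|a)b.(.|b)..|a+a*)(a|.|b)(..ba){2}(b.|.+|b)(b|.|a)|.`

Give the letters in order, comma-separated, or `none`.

A → match
B → no match
C → no match
D → no match
E → match

A, E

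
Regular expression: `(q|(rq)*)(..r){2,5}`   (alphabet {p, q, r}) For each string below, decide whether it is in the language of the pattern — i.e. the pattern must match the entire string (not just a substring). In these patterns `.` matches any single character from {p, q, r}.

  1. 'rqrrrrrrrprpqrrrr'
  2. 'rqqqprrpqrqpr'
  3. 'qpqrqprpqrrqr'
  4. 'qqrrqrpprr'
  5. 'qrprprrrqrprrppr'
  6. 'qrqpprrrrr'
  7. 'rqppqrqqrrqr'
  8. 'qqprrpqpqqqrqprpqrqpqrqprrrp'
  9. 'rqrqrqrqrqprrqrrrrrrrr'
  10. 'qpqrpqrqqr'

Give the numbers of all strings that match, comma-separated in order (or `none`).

1, 3, 5, 9, 10

1 → match
2 → no match
3 → match
4. 'qqrrqrpprr' → no match
5 → match
6. 'qrqpprrrrr' → no match
7. 'rqppqrqqrrqr' → no match
8 → no match — must end with 'r'
9 → match
10. 'qpqrpqrqqr' → match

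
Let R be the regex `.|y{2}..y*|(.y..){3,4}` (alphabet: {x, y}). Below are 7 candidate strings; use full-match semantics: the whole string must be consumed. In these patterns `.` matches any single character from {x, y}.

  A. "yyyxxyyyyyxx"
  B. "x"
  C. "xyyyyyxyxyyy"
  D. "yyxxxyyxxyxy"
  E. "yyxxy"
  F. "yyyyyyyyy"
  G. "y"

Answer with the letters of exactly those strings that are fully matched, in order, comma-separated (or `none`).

A. "yyyxxyyyyyxx" → match
B. "x" → match
C. "xyyyyyxyxyyy" → match
D. "yyxxxyyxxyxy" → match
E. "yyxxy" → match
F. "yyyyyyyyy" → match
G. "y" → match

A, B, C, D, E, F, G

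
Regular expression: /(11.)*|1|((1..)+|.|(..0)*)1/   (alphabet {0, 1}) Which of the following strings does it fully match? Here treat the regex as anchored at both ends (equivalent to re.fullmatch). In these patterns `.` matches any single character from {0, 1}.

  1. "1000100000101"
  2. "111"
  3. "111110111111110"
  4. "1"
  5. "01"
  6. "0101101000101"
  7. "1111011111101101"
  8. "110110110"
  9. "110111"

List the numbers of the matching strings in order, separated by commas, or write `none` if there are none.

1 → match
2 → match
3 → match
4 → match
5 → match
6 → match
7 → match
8 → match
9 → match

1, 2, 3, 4, 5, 6, 7, 8, 9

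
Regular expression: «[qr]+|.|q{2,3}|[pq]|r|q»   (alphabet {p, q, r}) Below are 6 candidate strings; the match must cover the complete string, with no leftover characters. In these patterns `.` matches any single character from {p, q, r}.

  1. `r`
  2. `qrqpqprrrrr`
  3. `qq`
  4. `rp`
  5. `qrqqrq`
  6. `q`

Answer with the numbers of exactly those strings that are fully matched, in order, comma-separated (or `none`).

1, 3, 5, 6

1 → match
2 → no match
3 → match
4 → no match
5 → match
6 → match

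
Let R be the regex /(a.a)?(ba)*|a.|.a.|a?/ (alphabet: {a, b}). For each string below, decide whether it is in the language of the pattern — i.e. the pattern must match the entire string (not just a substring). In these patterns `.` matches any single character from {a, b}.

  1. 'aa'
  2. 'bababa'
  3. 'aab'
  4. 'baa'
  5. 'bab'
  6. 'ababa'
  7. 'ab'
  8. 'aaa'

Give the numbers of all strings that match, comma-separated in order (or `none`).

1 → match
2 → match
3 → match
4 → match
5 → match
6 → match
7 → match
8 → match

1, 2, 3, 4, 5, 6, 7, 8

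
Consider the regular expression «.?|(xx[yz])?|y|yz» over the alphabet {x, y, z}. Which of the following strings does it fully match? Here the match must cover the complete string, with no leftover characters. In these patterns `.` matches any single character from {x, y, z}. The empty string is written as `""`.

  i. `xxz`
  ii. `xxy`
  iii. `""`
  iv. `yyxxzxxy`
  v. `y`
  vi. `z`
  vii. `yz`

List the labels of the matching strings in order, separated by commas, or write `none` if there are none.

i → match
ii → match
iii → match
iv → no match
v → match
vi → match
vii → match

i, ii, iii, v, vi, vii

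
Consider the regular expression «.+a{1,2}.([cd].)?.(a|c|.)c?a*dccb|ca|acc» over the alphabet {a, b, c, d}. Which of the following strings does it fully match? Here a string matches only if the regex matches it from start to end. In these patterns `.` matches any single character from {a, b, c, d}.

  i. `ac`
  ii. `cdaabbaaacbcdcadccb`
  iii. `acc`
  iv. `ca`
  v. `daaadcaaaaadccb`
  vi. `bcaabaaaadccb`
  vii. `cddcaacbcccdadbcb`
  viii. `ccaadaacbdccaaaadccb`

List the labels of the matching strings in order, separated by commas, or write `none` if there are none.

ii, iii, iv, v, vi, viii

i → no match
ii → match
iii → match
iv → match
v → match
vi → match
vii → no match
viii → match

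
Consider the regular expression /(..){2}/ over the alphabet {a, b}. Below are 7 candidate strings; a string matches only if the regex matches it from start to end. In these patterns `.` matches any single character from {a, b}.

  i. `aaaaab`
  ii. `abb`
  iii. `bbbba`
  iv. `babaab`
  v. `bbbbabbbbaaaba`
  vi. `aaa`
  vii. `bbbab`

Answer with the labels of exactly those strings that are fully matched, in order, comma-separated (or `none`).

i → no match
ii → no match
iii → no match
iv → no match
v → no match
vi → no match
vii → no match

none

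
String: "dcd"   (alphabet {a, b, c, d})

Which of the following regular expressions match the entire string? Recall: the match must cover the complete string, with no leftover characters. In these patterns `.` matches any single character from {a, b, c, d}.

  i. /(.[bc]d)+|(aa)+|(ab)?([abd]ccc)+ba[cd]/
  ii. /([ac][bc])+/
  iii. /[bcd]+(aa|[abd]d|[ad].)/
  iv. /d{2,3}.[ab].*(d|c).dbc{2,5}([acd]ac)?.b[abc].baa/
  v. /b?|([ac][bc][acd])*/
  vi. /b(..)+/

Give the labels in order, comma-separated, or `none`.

i

i → match
ii → no match
iii → no match
iv → no match — must end with "baa"
v → no match
vi → no match — must start with "b"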